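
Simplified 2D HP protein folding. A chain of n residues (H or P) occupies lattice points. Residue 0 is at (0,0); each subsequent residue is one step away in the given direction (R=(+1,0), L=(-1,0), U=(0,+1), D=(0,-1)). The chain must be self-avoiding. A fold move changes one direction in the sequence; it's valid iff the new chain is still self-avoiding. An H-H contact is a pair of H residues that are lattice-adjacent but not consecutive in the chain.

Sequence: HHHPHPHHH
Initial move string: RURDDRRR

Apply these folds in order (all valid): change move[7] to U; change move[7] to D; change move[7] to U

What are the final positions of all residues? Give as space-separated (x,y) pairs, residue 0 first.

Initial moves: RURDDRRR
Fold: move[7]->U => RURDDRRU (positions: [(0, 0), (1, 0), (1, 1), (2, 1), (2, 0), (2, -1), (3, -1), (4, -1), (4, 0)])
Fold: move[7]->D => RURDDRRD (positions: [(0, 0), (1, 0), (1, 1), (2, 1), (2, 0), (2, -1), (3, -1), (4, -1), (4, -2)])
Fold: move[7]->U => RURDDRRU (positions: [(0, 0), (1, 0), (1, 1), (2, 1), (2, 0), (2, -1), (3, -1), (4, -1), (4, 0)])

Answer: (0,0) (1,0) (1,1) (2,1) (2,0) (2,-1) (3,-1) (4,-1) (4,0)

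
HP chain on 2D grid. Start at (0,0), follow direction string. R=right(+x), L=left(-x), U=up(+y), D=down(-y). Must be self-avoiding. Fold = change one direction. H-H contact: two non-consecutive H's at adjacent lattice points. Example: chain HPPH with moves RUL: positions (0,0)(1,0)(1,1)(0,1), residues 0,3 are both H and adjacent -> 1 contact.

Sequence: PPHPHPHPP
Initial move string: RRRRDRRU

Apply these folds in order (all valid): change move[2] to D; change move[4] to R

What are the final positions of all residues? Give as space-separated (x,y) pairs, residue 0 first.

Initial moves: RRRRDRRU
Fold: move[2]->D => RRDRDRRU (positions: [(0, 0), (1, 0), (2, 0), (2, -1), (3, -1), (3, -2), (4, -2), (5, -2), (5, -1)])
Fold: move[4]->R => RRDRRRRU (positions: [(0, 0), (1, 0), (2, 0), (2, -1), (3, -1), (4, -1), (5, -1), (6, -1), (6, 0)])

Answer: (0,0) (1,0) (2,0) (2,-1) (3,-1) (4,-1) (5,-1) (6,-1) (6,0)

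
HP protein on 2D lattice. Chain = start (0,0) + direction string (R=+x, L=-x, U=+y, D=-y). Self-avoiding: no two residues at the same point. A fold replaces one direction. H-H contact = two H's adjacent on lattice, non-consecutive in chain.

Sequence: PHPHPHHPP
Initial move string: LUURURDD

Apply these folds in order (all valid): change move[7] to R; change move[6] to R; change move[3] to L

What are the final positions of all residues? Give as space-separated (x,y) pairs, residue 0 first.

Initial moves: LUURURDD
Fold: move[7]->R => LUURURDR (positions: [(0, 0), (-1, 0), (-1, 1), (-1, 2), (0, 2), (0, 3), (1, 3), (1, 2), (2, 2)])
Fold: move[6]->R => LUURURRR (positions: [(0, 0), (-1, 0), (-1, 1), (-1, 2), (0, 2), (0, 3), (1, 3), (2, 3), (3, 3)])
Fold: move[3]->L => LUULURRR (positions: [(0, 0), (-1, 0), (-1, 1), (-1, 2), (-2, 2), (-2, 3), (-1, 3), (0, 3), (1, 3)])

Answer: (0,0) (-1,0) (-1,1) (-1,2) (-2,2) (-2,3) (-1,3) (0,3) (1,3)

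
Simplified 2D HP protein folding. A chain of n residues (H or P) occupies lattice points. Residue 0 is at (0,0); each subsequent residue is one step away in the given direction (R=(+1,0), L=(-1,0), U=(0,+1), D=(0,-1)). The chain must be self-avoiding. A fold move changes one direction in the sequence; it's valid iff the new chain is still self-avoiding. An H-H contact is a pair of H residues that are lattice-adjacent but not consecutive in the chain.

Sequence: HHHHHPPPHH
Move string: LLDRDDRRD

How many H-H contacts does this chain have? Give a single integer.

Answer: 1

Derivation:
Positions: [(0, 0), (-1, 0), (-2, 0), (-2, -1), (-1, -1), (-1, -2), (-1, -3), (0, -3), (1, -3), (1, -4)]
H-H contact: residue 1 @(-1,0) - residue 4 @(-1, -1)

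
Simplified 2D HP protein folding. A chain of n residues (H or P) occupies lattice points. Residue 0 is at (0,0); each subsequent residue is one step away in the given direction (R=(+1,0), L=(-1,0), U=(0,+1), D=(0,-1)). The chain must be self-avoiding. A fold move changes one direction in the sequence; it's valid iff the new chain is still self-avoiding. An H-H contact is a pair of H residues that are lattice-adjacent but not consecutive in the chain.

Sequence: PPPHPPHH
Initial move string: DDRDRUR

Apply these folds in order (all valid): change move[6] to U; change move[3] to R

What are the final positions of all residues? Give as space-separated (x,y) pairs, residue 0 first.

Initial moves: DDRDRUR
Fold: move[6]->U => DDRDRUU (positions: [(0, 0), (0, -1), (0, -2), (1, -2), (1, -3), (2, -3), (2, -2), (2, -1)])
Fold: move[3]->R => DDRRRUU (positions: [(0, 0), (0, -1), (0, -2), (1, -2), (2, -2), (3, -2), (3, -1), (3, 0)])

Answer: (0,0) (0,-1) (0,-2) (1,-2) (2,-2) (3,-2) (3,-1) (3,0)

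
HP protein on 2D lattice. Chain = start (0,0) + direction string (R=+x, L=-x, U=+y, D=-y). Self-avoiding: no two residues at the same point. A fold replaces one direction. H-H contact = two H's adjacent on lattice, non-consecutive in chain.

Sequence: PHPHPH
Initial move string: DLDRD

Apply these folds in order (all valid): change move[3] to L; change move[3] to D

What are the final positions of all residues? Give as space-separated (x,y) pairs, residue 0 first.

Initial moves: DLDRD
Fold: move[3]->L => DLDLD (positions: [(0, 0), (0, -1), (-1, -1), (-1, -2), (-2, -2), (-2, -3)])
Fold: move[3]->D => DLDDD (positions: [(0, 0), (0, -1), (-1, -1), (-1, -2), (-1, -3), (-1, -4)])

Answer: (0,0) (0,-1) (-1,-1) (-1,-2) (-1,-3) (-1,-4)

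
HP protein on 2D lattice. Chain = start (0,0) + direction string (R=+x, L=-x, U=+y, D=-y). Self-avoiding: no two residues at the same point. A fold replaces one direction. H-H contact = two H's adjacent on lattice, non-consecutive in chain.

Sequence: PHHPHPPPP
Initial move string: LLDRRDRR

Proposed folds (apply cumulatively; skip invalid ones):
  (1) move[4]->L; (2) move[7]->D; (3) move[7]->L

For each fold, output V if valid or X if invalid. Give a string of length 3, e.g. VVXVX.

Initial: LLDRRDRR -> [(0, 0), (-1, 0), (-2, 0), (-2, -1), (-1, -1), (0, -1), (0, -2), (1, -2), (2, -2)]
Fold 1: move[4]->L => LLDRLDRR INVALID (collision), skipped
Fold 2: move[7]->D => LLDRRDRD VALID
Fold 3: move[7]->L => LLDRRDRL INVALID (collision), skipped

Answer: XVX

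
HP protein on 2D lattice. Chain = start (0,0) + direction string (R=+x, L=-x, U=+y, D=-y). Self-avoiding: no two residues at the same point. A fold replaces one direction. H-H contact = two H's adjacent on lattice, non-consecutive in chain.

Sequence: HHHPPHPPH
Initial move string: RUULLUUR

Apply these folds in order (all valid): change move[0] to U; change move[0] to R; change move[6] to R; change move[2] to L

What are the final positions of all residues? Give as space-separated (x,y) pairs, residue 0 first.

Answer: (0,0) (1,0) (1,1) (0,1) (-1,1) (-2,1) (-2,2) (-1,2) (0,2)

Derivation:
Initial moves: RUULLUUR
Fold: move[0]->U => UUULLUUR (positions: [(0, 0), (0, 1), (0, 2), (0, 3), (-1, 3), (-2, 3), (-2, 4), (-2, 5), (-1, 5)])
Fold: move[0]->R => RUULLUUR (positions: [(0, 0), (1, 0), (1, 1), (1, 2), (0, 2), (-1, 2), (-1, 3), (-1, 4), (0, 4)])
Fold: move[6]->R => RUULLURR (positions: [(0, 0), (1, 0), (1, 1), (1, 2), (0, 2), (-1, 2), (-1, 3), (0, 3), (1, 3)])
Fold: move[2]->L => RULLLURR (positions: [(0, 0), (1, 0), (1, 1), (0, 1), (-1, 1), (-2, 1), (-2, 2), (-1, 2), (0, 2)])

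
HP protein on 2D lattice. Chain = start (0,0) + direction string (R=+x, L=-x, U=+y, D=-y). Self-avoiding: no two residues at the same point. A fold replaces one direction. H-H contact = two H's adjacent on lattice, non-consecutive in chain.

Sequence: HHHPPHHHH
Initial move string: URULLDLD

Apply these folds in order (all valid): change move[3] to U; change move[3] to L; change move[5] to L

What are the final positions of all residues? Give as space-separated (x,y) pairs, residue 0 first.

Initial moves: URULLDLD
Fold: move[3]->U => URUULDLD (positions: [(0, 0), (0, 1), (1, 1), (1, 2), (1, 3), (0, 3), (0, 2), (-1, 2), (-1, 1)])
Fold: move[3]->L => URULLDLD (positions: [(0, 0), (0, 1), (1, 1), (1, 2), (0, 2), (-1, 2), (-1, 1), (-2, 1), (-2, 0)])
Fold: move[5]->L => URULLLLD (positions: [(0, 0), (0, 1), (1, 1), (1, 2), (0, 2), (-1, 2), (-2, 2), (-3, 2), (-3, 1)])

Answer: (0,0) (0,1) (1,1) (1,2) (0,2) (-1,2) (-2,2) (-3,2) (-3,1)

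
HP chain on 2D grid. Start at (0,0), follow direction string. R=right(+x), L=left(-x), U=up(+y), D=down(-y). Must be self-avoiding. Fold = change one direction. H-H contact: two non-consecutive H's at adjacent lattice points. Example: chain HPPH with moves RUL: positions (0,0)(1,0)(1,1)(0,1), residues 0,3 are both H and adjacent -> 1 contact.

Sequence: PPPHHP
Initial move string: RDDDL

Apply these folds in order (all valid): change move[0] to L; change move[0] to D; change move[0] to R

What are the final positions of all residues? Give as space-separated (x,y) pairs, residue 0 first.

Initial moves: RDDDL
Fold: move[0]->L => LDDDL (positions: [(0, 0), (-1, 0), (-1, -1), (-1, -2), (-1, -3), (-2, -3)])
Fold: move[0]->D => DDDDL (positions: [(0, 0), (0, -1), (0, -2), (0, -3), (0, -4), (-1, -4)])
Fold: move[0]->R => RDDDL (positions: [(0, 0), (1, 0), (1, -1), (1, -2), (1, -3), (0, -3)])

Answer: (0,0) (1,0) (1,-1) (1,-2) (1,-3) (0,-3)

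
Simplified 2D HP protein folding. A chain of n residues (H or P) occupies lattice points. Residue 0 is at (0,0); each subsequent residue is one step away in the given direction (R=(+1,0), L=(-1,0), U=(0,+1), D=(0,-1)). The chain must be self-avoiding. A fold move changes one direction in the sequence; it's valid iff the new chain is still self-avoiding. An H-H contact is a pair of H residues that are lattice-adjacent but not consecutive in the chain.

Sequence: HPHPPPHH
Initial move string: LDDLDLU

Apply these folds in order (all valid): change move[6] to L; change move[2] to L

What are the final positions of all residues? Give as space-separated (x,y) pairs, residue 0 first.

Initial moves: LDDLDLU
Fold: move[6]->L => LDDLDLL (positions: [(0, 0), (-1, 0), (-1, -1), (-1, -2), (-2, -2), (-2, -3), (-3, -3), (-4, -3)])
Fold: move[2]->L => LDLLDLL (positions: [(0, 0), (-1, 0), (-1, -1), (-2, -1), (-3, -1), (-3, -2), (-4, -2), (-5, -2)])

Answer: (0,0) (-1,0) (-1,-1) (-2,-1) (-3,-1) (-3,-2) (-4,-2) (-5,-2)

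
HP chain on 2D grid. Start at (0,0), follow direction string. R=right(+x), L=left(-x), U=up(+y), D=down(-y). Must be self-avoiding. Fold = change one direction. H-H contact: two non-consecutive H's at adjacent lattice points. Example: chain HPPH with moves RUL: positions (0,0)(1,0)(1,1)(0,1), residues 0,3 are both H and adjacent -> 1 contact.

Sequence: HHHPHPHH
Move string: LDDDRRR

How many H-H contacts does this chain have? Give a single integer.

Positions: [(0, 0), (-1, 0), (-1, -1), (-1, -2), (-1, -3), (0, -3), (1, -3), (2, -3)]
No H-H contacts found.

Answer: 0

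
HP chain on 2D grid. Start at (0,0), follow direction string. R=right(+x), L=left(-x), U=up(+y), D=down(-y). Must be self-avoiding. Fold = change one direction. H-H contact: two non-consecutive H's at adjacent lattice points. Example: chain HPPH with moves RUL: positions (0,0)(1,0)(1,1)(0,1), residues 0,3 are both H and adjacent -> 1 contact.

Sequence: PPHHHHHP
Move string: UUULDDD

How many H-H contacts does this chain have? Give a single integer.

Answer: 1

Derivation:
Positions: [(0, 0), (0, 1), (0, 2), (0, 3), (-1, 3), (-1, 2), (-1, 1), (-1, 0)]
H-H contact: residue 2 @(0,2) - residue 5 @(-1, 2)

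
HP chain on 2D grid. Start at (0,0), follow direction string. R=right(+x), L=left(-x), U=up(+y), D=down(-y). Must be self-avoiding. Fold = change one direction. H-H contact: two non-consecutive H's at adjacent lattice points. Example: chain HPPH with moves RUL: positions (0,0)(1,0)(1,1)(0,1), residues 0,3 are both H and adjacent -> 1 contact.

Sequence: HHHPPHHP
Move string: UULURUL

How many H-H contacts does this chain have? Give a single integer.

Positions: [(0, 0), (0, 1), (0, 2), (-1, 2), (-1, 3), (0, 3), (0, 4), (-1, 4)]
H-H contact: residue 2 @(0,2) - residue 5 @(0, 3)

Answer: 1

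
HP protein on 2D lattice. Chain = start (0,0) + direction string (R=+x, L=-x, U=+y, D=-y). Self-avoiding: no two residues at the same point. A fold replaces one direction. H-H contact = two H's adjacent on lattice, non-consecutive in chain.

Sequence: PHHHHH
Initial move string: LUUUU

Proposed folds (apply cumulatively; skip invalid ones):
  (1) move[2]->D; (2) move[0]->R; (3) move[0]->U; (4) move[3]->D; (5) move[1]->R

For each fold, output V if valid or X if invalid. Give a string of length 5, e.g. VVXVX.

Answer: XVVXV

Derivation:
Initial: LUUUU -> [(0, 0), (-1, 0), (-1, 1), (-1, 2), (-1, 3), (-1, 4)]
Fold 1: move[2]->D => LUDUU INVALID (collision), skipped
Fold 2: move[0]->R => RUUUU VALID
Fold 3: move[0]->U => UUUUU VALID
Fold 4: move[3]->D => UUUDU INVALID (collision), skipped
Fold 5: move[1]->R => URUUU VALID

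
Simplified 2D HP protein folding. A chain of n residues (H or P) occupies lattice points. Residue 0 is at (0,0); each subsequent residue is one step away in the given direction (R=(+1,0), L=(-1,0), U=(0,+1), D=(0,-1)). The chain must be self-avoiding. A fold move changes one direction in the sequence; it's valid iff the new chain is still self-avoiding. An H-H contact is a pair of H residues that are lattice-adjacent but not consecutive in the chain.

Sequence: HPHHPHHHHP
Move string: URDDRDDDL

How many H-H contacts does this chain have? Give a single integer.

Answer: 1

Derivation:
Positions: [(0, 0), (0, 1), (1, 1), (1, 0), (1, -1), (2, -1), (2, -2), (2, -3), (2, -4), (1, -4)]
H-H contact: residue 0 @(0,0) - residue 3 @(1, 0)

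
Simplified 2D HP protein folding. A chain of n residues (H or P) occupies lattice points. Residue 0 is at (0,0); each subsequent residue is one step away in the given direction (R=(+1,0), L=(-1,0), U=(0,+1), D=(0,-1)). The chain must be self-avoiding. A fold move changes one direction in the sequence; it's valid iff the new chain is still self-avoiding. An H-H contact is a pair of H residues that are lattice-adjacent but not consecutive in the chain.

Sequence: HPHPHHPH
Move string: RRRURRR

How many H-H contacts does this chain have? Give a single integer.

Answer: 0

Derivation:
Positions: [(0, 0), (1, 0), (2, 0), (3, 0), (3, 1), (4, 1), (5, 1), (6, 1)]
No H-H contacts found.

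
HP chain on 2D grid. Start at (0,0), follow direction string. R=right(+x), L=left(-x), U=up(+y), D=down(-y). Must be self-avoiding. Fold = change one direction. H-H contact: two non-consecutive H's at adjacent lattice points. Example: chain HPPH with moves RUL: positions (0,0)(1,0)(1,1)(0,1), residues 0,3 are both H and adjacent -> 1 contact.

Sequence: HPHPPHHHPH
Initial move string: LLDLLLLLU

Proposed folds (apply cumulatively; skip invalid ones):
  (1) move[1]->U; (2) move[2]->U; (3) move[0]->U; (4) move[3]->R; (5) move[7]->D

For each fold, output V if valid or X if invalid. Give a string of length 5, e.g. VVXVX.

Answer: XVVXX

Derivation:
Initial: LLDLLLLLU -> [(0, 0), (-1, 0), (-2, 0), (-2, -1), (-3, -1), (-4, -1), (-5, -1), (-6, -1), (-7, -1), (-7, 0)]
Fold 1: move[1]->U => LUDLLLLLU INVALID (collision), skipped
Fold 2: move[2]->U => LLULLLLLU VALID
Fold 3: move[0]->U => ULULLLLLU VALID
Fold 4: move[3]->R => ULURLLLLU INVALID (collision), skipped
Fold 5: move[7]->D => ULULLLLDU INVALID (collision), skipped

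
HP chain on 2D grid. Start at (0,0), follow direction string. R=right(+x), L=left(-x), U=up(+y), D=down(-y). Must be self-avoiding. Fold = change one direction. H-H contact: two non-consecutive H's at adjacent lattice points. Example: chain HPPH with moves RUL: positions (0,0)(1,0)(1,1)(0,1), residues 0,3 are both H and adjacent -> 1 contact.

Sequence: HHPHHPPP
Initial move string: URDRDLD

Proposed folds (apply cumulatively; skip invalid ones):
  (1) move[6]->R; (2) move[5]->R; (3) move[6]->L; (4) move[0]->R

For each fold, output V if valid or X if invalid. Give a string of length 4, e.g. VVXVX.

Initial: URDRDLD -> [(0, 0), (0, 1), (1, 1), (1, 0), (2, 0), (2, -1), (1, -1), (1, -2)]
Fold 1: move[6]->R => URDRDLR INVALID (collision), skipped
Fold 2: move[5]->R => URDRDRD VALID
Fold 3: move[6]->L => URDRDRL INVALID (collision), skipped
Fold 4: move[0]->R => RRDRDRD VALID

Answer: XVXV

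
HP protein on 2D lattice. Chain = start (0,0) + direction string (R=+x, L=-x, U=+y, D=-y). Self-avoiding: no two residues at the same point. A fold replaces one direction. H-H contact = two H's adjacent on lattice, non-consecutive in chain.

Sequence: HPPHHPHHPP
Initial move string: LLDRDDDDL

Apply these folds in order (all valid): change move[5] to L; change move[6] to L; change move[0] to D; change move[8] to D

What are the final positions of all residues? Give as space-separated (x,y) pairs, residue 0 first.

Answer: (0,0) (0,-1) (-1,-1) (-1,-2) (0,-2) (0,-3) (-1,-3) (-2,-3) (-2,-4) (-2,-5)

Derivation:
Initial moves: LLDRDDDDL
Fold: move[5]->L => LLDRDLDDL (positions: [(0, 0), (-1, 0), (-2, 0), (-2, -1), (-1, -1), (-1, -2), (-2, -2), (-2, -3), (-2, -4), (-3, -4)])
Fold: move[6]->L => LLDRDLLDL (positions: [(0, 0), (-1, 0), (-2, 0), (-2, -1), (-1, -1), (-1, -2), (-2, -2), (-3, -2), (-3, -3), (-4, -3)])
Fold: move[0]->D => DLDRDLLDL (positions: [(0, 0), (0, -1), (-1, -1), (-1, -2), (0, -2), (0, -3), (-1, -3), (-2, -3), (-2, -4), (-3, -4)])
Fold: move[8]->D => DLDRDLLDD (positions: [(0, 0), (0, -1), (-1, -1), (-1, -2), (0, -2), (0, -3), (-1, -3), (-2, -3), (-2, -4), (-2, -5)])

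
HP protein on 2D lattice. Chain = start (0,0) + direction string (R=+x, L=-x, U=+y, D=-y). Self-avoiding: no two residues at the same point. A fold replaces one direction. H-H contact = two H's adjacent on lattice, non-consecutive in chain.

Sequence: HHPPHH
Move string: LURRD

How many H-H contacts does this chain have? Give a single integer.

Answer: 1

Derivation:
Positions: [(0, 0), (-1, 0), (-1, 1), (0, 1), (1, 1), (1, 0)]
H-H contact: residue 0 @(0,0) - residue 5 @(1, 0)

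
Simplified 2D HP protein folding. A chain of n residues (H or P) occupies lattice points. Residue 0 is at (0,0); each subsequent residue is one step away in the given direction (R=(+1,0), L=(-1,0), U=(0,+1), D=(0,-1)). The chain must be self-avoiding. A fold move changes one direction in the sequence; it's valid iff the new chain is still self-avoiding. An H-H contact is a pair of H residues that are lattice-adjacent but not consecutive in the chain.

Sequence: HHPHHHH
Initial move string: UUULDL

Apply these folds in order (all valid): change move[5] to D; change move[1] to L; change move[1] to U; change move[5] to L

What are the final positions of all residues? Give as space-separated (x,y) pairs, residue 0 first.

Answer: (0,0) (0,1) (0,2) (0,3) (-1,3) (-1,2) (-2,2)

Derivation:
Initial moves: UUULDL
Fold: move[5]->D => UUULDD (positions: [(0, 0), (0, 1), (0, 2), (0, 3), (-1, 3), (-1, 2), (-1, 1)])
Fold: move[1]->L => ULULDD (positions: [(0, 0), (0, 1), (-1, 1), (-1, 2), (-2, 2), (-2, 1), (-2, 0)])
Fold: move[1]->U => UUULDD (positions: [(0, 0), (0, 1), (0, 2), (0, 3), (-1, 3), (-1, 2), (-1, 1)])
Fold: move[5]->L => UUULDL (positions: [(0, 0), (0, 1), (0, 2), (0, 3), (-1, 3), (-1, 2), (-2, 2)])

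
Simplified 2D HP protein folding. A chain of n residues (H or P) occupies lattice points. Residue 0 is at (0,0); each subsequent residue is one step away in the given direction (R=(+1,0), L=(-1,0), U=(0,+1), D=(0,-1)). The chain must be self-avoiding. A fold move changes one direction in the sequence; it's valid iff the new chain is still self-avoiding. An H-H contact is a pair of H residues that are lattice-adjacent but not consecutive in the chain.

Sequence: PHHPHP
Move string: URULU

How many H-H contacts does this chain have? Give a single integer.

Answer: 1

Derivation:
Positions: [(0, 0), (0, 1), (1, 1), (1, 2), (0, 2), (0, 3)]
H-H contact: residue 1 @(0,1) - residue 4 @(0, 2)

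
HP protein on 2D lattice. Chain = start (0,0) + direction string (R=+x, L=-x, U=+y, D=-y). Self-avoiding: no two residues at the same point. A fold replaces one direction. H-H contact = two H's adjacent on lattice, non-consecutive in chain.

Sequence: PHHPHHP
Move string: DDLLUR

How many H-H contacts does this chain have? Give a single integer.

Positions: [(0, 0), (0, -1), (0, -2), (-1, -2), (-2, -2), (-2, -1), (-1, -1)]
No H-H contacts found.

Answer: 0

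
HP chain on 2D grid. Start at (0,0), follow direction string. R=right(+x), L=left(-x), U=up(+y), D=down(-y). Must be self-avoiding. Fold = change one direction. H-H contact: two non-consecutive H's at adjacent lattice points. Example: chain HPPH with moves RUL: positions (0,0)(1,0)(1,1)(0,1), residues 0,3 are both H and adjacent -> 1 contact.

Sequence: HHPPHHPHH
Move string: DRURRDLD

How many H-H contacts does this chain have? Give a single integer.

Answer: 1

Derivation:
Positions: [(0, 0), (0, -1), (1, -1), (1, 0), (2, 0), (3, 0), (3, -1), (2, -1), (2, -2)]
H-H contact: residue 4 @(2,0) - residue 7 @(2, -1)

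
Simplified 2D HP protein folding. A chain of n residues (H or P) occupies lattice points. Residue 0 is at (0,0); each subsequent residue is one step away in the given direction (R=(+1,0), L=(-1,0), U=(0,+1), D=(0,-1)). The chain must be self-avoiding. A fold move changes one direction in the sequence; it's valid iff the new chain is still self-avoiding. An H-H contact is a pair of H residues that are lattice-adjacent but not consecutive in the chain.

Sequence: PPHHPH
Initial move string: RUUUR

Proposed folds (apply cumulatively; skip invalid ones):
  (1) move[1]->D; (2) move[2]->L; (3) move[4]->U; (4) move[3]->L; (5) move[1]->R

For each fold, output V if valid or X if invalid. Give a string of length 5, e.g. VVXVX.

Answer: XVVVX

Derivation:
Initial: RUUUR -> [(0, 0), (1, 0), (1, 1), (1, 2), (1, 3), (2, 3)]
Fold 1: move[1]->D => RDUUR INVALID (collision), skipped
Fold 2: move[2]->L => RULUR VALID
Fold 3: move[4]->U => RULUU VALID
Fold 4: move[3]->L => RULLU VALID
Fold 5: move[1]->R => RRLLU INVALID (collision), skipped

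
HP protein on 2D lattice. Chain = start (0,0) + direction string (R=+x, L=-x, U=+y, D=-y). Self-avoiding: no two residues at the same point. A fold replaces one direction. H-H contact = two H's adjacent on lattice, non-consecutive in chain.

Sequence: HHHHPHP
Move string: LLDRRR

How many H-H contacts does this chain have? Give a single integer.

Positions: [(0, 0), (-1, 0), (-2, 0), (-2, -1), (-1, -1), (0, -1), (1, -1)]
H-H contact: residue 0 @(0,0) - residue 5 @(0, -1)

Answer: 1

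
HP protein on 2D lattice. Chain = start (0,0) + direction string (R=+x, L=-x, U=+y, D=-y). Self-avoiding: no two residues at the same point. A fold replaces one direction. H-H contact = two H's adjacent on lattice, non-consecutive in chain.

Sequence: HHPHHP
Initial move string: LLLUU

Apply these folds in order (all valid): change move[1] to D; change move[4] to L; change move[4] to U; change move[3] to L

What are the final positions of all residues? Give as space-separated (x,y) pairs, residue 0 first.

Answer: (0,0) (-1,0) (-1,-1) (-2,-1) (-3,-1) (-3,0)

Derivation:
Initial moves: LLLUU
Fold: move[1]->D => LDLUU (positions: [(0, 0), (-1, 0), (-1, -1), (-2, -1), (-2, 0), (-2, 1)])
Fold: move[4]->L => LDLUL (positions: [(0, 0), (-1, 0), (-1, -1), (-2, -1), (-2, 0), (-3, 0)])
Fold: move[4]->U => LDLUU (positions: [(0, 0), (-1, 0), (-1, -1), (-2, -1), (-2, 0), (-2, 1)])
Fold: move[3]->L => LDLLU (positions: [(0, 0), (-1, 0), (-1, -1), (-2, -1), (-3, -1), (-3, 0)])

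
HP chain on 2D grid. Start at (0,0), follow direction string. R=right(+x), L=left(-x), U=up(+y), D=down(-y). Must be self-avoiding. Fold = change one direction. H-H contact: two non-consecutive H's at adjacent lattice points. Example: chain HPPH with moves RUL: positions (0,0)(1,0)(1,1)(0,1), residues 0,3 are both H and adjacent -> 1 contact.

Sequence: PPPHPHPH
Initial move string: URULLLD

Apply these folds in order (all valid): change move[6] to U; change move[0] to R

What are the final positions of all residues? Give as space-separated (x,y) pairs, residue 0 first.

Answer: (0,0) (1,0) (2,0) (2,1) (1,1) (0,1) (-1,1) (-1,2)

Derivation:
Initial moves: URULLLD
Fold: move[6]->U => URULLLU (positions: [(0, 0), (0, 1), (1, 1), (1, 2), (0, 2), (-1, 2), (-2, 2), (-2, 3)])
Fold: move[0]->R => RRULLLU (positions: [(0, 0), (1, 0), (2, 0), (2, 1), (1, 1), (0, 1), (-1, 1), (-1, 2)])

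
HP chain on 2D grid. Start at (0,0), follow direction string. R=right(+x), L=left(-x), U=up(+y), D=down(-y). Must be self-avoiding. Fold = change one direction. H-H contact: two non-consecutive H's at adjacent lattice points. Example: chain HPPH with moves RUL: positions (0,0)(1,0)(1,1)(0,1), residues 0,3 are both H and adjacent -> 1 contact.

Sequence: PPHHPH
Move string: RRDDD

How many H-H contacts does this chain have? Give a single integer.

Positions: [(0, 0), (1, 0), (2, 0), (2, -1), (2, -2), (2, -3)]
No H-H contacts found.

Answer: 0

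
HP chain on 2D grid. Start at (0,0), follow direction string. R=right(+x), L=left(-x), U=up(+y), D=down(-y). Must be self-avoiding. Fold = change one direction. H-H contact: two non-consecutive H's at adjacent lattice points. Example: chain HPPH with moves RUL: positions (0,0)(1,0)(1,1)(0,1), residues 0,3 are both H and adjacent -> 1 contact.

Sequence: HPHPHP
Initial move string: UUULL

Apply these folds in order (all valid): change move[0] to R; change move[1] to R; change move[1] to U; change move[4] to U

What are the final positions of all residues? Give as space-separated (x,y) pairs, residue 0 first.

Initial moves: UUULL
Fold: move[0]->R => RUULL (positions: [(0, 0), (1, 0), (1, 1), (1, 2), (0, 2), (-1, 2)])
Fold: move[1]->R => RRULL (positions: [(0, 0), (1, 0), (2, 0), (2, 1), (1, 1), (0, 1)])
Fold: move[1]->U => RUULL (positions: [(0, 0), (1, 0), (1, 1), (1, 2), (0, 2), (-1, 2)])
Fold: move[4]->U => RUULU (positions: [(0, 0), (1, 0), (1, 1), (1, 2), (0, 2), (0, 3)])

Answer: (0,0) (1,0) (1,1) (1,2) (0,2) (0,3)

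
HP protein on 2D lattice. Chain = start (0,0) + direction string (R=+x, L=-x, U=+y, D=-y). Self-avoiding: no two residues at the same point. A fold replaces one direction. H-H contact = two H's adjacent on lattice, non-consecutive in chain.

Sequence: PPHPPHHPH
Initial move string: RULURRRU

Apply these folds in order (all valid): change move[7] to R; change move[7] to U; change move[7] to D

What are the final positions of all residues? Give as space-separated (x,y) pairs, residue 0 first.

Answer: (0,0) (1,0) (1,1) (0,1) (0,2) (1,2) (2,2) (3,2) (3,1)

Derivation:
Initial moves: RULURRRU
Fold: move[7]->R => RULURRRR (positions: [(0, 0), (1, 0), (1, 1), (0, 1), (0, 2), (1, 2), (2, 2), (3, 2), (4, 2)])
Fold: move[7]->U => RULURRRU (positions: [(0, 0), (1, 0), (1, 1), (0, 1), (0, 2), (1, 2), (2, 2), (3, 2), (3, 3)])
Fold: move[7]->D => RULURRRD (positions: [(0, 0), (1, 0), (1, 1), (0, 1), (0, 2), (1, 2), (2, 2), (3, 2), (3, 1)])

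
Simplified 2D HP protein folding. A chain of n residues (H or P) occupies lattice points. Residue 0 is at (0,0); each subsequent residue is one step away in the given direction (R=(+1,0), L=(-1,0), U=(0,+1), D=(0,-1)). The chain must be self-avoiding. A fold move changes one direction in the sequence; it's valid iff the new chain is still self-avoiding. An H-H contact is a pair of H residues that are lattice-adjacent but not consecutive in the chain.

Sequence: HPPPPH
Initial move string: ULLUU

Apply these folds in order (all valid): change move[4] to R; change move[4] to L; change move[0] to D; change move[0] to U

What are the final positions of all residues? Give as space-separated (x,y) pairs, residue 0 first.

Initial moves: ULLUU
Fold: move[4]->R => ULLUR (positions: [(0, 0), (0, 1), (-1, 1), (-2, 1), (-2, 2), (-1, 2)])
Fold: move[4]->L => ULLUL (positions: [(0, 0), (0, 1), (-1, 1), (-2, 1), (-2, 2), (-3, 2)])
Fold: move[0]->D => DLLUL (positions: [(0, 0), (0, -1), (-1, -1), (-2, -1), (-2, 0), (-3, 0)])
Fold: move[0]->U => ULLUL (positions: [(0, 0), (0, 1), (-1, 1), (-2, 1), (-2, 2), (-3, 2)])

Answer: (0,0) (0,1) (-1,1) (-2,1) (-2,2) (-3,2)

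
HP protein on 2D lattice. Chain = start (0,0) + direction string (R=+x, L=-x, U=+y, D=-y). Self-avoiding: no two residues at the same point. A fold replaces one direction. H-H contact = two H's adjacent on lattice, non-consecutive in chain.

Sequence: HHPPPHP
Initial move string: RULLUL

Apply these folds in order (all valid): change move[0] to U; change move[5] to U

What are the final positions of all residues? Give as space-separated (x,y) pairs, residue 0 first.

Initial moves: RULLUL
Fold: move[0]->U => UULLUL (positions: [(0, 0), (0, 1), (0, 2), (-1, 2), (-2, 2), (-2, 3), (-3, 3)])
Fold: move[5]->U => UULLUU (positions: [(0, 0), (0, 1), (0, 2), (-1, 2), (-2, 2), (-2, 3), (-2, 4)])

Answer: (0,0) (0,1) (0,2) (-1,2) (-2,2) (-2,3) (-2,4)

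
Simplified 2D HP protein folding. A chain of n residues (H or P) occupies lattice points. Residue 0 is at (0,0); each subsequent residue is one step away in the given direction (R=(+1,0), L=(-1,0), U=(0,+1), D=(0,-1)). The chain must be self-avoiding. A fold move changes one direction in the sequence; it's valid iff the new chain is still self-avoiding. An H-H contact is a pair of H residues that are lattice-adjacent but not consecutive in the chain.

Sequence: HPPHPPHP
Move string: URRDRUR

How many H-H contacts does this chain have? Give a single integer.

Positions: [(0, 0), (0, 1), (1, 1), (2, 1), (2, 0), (3, 0), (3, 1), (4, 1)]
H-H contact: residue 3 @(2,1) - residue 6 @(3, 1)

Answer: 1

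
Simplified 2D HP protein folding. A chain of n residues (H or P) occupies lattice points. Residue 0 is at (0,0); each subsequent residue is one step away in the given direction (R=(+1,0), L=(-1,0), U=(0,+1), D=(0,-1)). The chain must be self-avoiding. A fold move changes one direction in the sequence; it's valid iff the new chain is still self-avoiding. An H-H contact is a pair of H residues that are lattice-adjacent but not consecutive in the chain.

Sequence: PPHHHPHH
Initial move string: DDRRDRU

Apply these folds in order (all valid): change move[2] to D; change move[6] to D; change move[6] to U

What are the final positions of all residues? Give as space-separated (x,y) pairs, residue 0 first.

Initial moves: DDRRDRU
Fold: move[2]->D => DDDRDRU (positions: [(0, 0), (0, -1), (0, -2), (0, -3), (1, -3), (1, -4), (2, -4), (2, -3)])
Fold: move[6]->D => DDDRDRD (positions: [(0, 0), (0, -1), (0, -2), (0, -3), (1, -3), (1, -4), (2, -4), (2, -5)])
Fold: move[6]->U => DDDRDRU (positions: [(0, 0), (0, -1), (0, -2), (0, -3), (1, -3), (1, -4), (2, -4), (2, -3)])

Answer: (0,0) (0,-1) (0,-2) (0,-3) (1,-3) (1,-4) (2,-4) (2,-3)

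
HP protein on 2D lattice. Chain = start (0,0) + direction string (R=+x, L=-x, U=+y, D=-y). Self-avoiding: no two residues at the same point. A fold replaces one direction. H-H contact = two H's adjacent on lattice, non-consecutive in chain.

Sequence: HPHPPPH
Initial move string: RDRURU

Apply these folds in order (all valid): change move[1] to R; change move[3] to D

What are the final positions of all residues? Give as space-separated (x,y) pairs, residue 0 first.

Answer: (0,0) (1,0) (2,0) (3,0) (3,-1) (4,-1) (4,0)

Derivation:
Initial moves: RDRURU
Fold: move[1]->R => RRRURU (positions: [(0, 0), (1, 0), (2, 0), (3, 0), (3, 1), (4, 1), (4, 2)])
Fold: move[3]->D => RRRDRU (positions: [(0, 0), (1, 0), (2, 0), (3, 0), (3, -1), (4, -1), (4, 0)])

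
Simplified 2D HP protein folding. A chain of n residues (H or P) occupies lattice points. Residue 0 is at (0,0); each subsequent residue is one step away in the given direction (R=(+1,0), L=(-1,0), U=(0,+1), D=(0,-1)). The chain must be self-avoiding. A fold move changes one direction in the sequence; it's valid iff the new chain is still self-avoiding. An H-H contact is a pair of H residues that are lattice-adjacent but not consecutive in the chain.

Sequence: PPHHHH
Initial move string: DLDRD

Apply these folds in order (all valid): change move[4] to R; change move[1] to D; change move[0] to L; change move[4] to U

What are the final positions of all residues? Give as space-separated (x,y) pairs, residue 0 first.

Initial moves: DLDRD
Fold: move[4]->R => DLDRR (positions: [(0, 0), (0, -1), (-1, -1), (-1, -2), (0, -2), (1, -2)])
Fold: move[1]->D => DDDRR (positions: [(0, 0), (0, -1), (0, -2), (0, -3), (1, -3), (2, -3)])
Fold: move[0]->L => LDDRR (positions: [(0, 0), (-1, 0), (-1, -1), (-1, -2), (0, -2), (1, -2)])
Fold: move[4]->U => LDDRU (positions: [(0, 0), (-1, 0), (-1, -1), (-1, -2), (0, -2), (0, -1)])

Answer: (0,0) (-1,0) (-1,-1) (-1,-2) (0,-2) (0,-1)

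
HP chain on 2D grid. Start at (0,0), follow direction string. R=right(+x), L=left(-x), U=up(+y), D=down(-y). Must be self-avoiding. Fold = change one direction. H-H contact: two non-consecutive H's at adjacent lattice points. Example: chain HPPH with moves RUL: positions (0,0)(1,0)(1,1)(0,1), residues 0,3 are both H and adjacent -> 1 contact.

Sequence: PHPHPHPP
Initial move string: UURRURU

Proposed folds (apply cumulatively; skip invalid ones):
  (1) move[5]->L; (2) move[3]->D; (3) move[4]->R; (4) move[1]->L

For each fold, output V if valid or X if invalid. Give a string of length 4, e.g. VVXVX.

Answer: VXXX

Derivation:
Initial: UURRURU -> [(0, 0), (0, 1), (0, 2), (1, 2), (2, 2), (2, 3), (3, 3), (3, 4)]
Fold 1: move[5]->L => UURRULU VALID
Fold 2: move[3]->D => UURDULU INVALID (collision), skipped
Fold 3: move[4]->R => UURRRLU INVALID (collision), skipped
Fold 4: move[1]->L => ULRRULU INVALID (collision), skipped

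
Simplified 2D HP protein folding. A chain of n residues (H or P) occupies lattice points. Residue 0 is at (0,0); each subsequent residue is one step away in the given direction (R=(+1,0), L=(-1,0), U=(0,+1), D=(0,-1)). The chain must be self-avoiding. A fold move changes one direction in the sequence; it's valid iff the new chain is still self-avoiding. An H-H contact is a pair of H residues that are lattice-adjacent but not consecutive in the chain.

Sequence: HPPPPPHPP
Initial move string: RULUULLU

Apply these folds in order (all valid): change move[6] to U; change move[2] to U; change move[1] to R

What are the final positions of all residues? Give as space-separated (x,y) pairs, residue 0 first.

Answer: (0,0) (1,0) (2,0) (2,1) (2,2) (2,3) (1,3) (1,4) (1,5)

Derivation:
Initial moves: RULUULLU
Fold: move[6]->U => RULUULUU (positions: [(0, 0), (1, 0), (1, 1), (0, 1), (0, 2), (0, 3), (-1, 3), (-1, 4), (-1, 5)])
Fold: move[2]->U => RUUUULUU (positions: [(0, 0), (1, 0), (1, 1), (1, 2), (1, 3), (1, 4), (0, 4), (0, 5), (0, 6)])
Fold: move[1]->R => RRUUULUU (positions: [(0, 0), (1, 0), (2, 0), (2, 1), (2, 2), (2, 3), (1, 3), (1, 4), (1, 5)])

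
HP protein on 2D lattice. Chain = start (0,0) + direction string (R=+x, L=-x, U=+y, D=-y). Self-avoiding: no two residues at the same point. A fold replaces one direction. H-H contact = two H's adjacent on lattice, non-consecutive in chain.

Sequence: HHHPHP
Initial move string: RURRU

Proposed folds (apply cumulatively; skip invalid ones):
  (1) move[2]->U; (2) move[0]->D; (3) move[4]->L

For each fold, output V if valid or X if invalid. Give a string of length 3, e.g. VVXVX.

Answer: VXX

Derivation:
Initial: RURRU -> [(0, 0), (1, 0), (1, 1), (2, 1), (3, 1), (3, 2)]
Fold 1: move[2]->U => RUURU VALID
Fold 2: move[0]->D => DUURU INVALID (collision), skipped
Fold 3: move[4]->L => RUURL INVALID (collision), skipped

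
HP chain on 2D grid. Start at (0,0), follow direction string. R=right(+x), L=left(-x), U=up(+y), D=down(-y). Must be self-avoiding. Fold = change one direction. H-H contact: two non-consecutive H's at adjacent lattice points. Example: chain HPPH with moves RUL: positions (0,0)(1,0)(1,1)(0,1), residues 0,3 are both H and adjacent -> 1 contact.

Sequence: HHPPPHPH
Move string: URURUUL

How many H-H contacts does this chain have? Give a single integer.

Answer: 0

Derivation:
Positions: [(0, 0), (0, 1), (1, 1), (1, 2), (2, 2), (2, 3), (2, 4), (1, 4)]
No H-H contacts found.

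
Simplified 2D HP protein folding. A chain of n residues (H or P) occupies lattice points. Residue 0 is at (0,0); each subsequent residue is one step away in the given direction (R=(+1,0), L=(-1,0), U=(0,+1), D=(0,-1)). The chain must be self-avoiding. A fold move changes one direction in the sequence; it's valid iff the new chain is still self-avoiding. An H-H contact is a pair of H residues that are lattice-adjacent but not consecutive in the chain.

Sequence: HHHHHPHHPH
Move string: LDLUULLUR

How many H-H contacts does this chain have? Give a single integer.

Answer: 2

Derivation:
Positions: [(0, 0), (-1, 0), (-1, -1), (-2, -1), (-2, 0), (-2, 1), (-3, 1), (-4, 1), (-4, 2), (-3, 2)]
H-H contact: residue 1 @(-1,0) - residue 4 @(-2, 0)
H-H contact: residue 6 @(-3,1) - residue 9 @(-3, 2)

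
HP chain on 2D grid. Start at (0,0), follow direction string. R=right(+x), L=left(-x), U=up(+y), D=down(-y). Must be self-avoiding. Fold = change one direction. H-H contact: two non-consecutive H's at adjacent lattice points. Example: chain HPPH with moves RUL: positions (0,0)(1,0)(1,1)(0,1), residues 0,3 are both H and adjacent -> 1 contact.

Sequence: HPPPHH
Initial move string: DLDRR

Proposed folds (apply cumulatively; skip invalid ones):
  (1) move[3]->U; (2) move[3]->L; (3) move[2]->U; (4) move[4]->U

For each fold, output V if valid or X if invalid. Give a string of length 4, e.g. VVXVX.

Answer: XXXX

Derivation:
Initial: DLDRR -> [(0, 0), (0, -1), (-1, -1), (-1, -2), (0, -2), (1, -2)]
Fold 1: move[3]->U => DLDUR INVALID (collision), skipped
Fold 2: move[3]->L => DLDLR INVALID (collision), skipped
Fold 3: move[2]->U => DLURR INVALID (collision), skipped
Fold 4: move[4]->U => DLDRU INVALID (collision), skipped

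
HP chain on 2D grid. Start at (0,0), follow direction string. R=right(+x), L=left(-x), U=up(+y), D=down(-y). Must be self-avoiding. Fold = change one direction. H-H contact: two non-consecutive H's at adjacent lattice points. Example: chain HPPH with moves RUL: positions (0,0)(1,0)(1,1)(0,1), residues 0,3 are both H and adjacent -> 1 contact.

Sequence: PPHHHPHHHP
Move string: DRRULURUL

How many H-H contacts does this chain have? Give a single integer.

Positions: [(0, 0), (0, -1), (1, -1), (2, -1), (2, 0), (1, 0), (1, 1), (2, 1), (2, 2), (1, 2)]
H-H contact: residue 4 @(2,0) - residue 7 @(2, 1)

Answer: 1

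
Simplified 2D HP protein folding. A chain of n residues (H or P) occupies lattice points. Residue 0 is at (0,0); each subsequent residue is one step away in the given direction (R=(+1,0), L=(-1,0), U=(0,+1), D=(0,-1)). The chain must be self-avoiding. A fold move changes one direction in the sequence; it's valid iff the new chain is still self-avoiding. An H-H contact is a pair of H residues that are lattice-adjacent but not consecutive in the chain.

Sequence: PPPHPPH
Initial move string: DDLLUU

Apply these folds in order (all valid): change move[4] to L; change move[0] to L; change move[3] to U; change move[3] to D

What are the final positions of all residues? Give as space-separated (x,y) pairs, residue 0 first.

Answer: (0,0) (-1,0) (-1,-1) (-2,-1) (-2,-2) (-3,-2) (-3,-1)

Derivation:
Initial moves: DDLLUU
Fold: move[4]->L => DDLLLU (positions: [(0, 0), (0, -1), (0, -2), (-1, -2), (-2, -2), (-3, -2), (-3, -1)])
Fold: move[0]->L => LDLLLU (positions: [(0, 0), (-1, 0), (-1, -1), (-2, -1), (-3, -1), (-4, -1), (-4, 0)])
Fold: move[3]->U => LDLULU (positions: [(0, 0), (-1, 0), (-1, -1), (-2, -1), (-2, 0), (-3, 0), (-3, 1)])
Fold: move[3]->D => LDLDLU (positions: [(0, 0), (-1, 0), (-1, -1), (-2, -1), (-2, -2), (-3, -2), (-3, -1)])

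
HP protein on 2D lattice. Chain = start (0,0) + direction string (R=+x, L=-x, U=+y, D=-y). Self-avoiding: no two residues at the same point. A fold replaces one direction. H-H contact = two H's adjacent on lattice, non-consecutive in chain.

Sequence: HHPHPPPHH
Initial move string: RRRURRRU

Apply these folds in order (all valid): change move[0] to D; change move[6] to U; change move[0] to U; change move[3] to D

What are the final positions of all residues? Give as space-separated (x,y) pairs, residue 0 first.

Answer: (0,0) (0,1) (1,1) (2,1) (2,0) (3,0) (4,0) (4,1) (4,2)

Derivation:
Initial moves: RRRURRRU
Fold: move[0]->D => DRRURRRU (positions: [(0, 0), (0, -1), (1, -1), (2, -1), (2, 0), (3, 0), (4, 0), (5, 0), (5, 1)])
Fold: move[6]->U => DRRURRUU (positions: [(0, 0), (0, -1), (1, -1), (2, -1), (2, 0), (3, 0), (4, 0), (4, 1), (4, 2)])
Fold: move[0]->U => URRURRUU (positions: [(0, 0), (0, 1), (1, 1), (2, 1), (2, 2), (3, 2), (4, 2), (4, 3), (4, 4)])
Fold: move[3]->D => URRDRRUU (positions: [(0, 0), (0, 1), (1, 1), (2, 1), (2, 0), (3, 0), (4, 0), (4, 1), (4, 2)])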